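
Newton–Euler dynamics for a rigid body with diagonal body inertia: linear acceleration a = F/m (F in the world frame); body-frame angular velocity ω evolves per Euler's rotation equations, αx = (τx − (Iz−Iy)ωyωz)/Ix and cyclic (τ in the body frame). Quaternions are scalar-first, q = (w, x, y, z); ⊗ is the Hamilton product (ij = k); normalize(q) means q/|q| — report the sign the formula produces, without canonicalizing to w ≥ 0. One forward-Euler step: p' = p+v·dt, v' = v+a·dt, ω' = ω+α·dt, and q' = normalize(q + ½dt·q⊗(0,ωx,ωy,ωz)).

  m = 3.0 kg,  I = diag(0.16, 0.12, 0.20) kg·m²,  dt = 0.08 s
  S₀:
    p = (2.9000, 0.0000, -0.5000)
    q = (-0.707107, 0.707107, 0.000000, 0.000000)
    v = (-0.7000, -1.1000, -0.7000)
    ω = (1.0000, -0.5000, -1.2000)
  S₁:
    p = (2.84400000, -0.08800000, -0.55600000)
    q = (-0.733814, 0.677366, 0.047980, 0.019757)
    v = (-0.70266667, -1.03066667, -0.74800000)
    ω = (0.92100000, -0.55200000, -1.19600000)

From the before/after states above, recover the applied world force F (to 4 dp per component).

F = (-0.1000, 2.6000, -1.8000)

v₁ − v₀ = (-0.00266667, 0.06933333, -0.04800000)
applied force F = (-0.1000, 2.6000, -1.8000)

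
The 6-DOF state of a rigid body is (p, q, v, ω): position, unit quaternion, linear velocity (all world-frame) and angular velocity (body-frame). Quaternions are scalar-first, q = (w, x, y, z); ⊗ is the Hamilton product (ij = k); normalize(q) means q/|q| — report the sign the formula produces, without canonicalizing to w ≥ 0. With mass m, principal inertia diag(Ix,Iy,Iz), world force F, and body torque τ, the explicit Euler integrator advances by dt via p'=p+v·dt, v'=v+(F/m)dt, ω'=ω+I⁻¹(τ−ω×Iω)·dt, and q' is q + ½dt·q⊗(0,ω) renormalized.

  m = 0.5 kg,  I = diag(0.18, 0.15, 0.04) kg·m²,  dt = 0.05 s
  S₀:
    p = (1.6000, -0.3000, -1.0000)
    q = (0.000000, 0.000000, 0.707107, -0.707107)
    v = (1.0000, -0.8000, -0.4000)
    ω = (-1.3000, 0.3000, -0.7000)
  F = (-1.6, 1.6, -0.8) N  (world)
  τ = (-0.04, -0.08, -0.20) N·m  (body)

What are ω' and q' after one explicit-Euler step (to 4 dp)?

ω×(Iω) gyroscopic = (0.0231, 0.1274, 0.0117)
(τ − ω×Iω)/I = (-0.3506, -1.3827, -5.2925)
new body rate ω' = (-1.3175, 0.2309, -0.9646)
2q̇ = q⊗(0,ω) = (-0.7071070, -0.2828428, 0.9192391, 0.9192391)
q + ½dt·q⊗(0,ω), renormalized = (-0.0177, -0.0071, 0.7296, -0.6836)

ω' = (-1.3175, 0.2309, -0.9646)
q' = (-0.0177, -0.0071, 0.7296, -0.6836)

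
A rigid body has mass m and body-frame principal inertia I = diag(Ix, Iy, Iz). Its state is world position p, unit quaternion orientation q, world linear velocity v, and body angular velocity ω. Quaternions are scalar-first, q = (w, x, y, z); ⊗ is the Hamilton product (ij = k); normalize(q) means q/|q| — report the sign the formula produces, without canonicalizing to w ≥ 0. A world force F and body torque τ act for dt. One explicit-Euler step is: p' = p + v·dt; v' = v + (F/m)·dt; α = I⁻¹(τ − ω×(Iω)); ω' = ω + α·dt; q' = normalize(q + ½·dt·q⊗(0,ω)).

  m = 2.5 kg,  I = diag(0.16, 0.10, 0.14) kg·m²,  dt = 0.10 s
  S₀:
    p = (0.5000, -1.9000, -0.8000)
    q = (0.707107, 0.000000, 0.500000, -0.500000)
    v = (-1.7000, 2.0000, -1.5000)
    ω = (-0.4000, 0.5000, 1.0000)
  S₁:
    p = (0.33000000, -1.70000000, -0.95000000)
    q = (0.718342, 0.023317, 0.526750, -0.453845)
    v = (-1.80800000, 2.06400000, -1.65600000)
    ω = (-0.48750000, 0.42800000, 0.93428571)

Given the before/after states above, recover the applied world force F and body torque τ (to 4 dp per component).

Δω = ω₁−ω₀ = (-0.08750000, -0.07200000, -0.06571429)
ω₀×(Iω₀) = (0.0200, -0.0080, 0.0120)
I·α + gyro = (-0.1200, -0.0800, -0.0800)
v₁ − v₀ = (-0.10800000, 0.06400000, -0.15600000)
applied force F = (-2.7000, 1.6000, -3.9000)

F = (-2.7000, 1.6000, -3.9000)
τ = (-0.1200, -0.0800, -0.0800)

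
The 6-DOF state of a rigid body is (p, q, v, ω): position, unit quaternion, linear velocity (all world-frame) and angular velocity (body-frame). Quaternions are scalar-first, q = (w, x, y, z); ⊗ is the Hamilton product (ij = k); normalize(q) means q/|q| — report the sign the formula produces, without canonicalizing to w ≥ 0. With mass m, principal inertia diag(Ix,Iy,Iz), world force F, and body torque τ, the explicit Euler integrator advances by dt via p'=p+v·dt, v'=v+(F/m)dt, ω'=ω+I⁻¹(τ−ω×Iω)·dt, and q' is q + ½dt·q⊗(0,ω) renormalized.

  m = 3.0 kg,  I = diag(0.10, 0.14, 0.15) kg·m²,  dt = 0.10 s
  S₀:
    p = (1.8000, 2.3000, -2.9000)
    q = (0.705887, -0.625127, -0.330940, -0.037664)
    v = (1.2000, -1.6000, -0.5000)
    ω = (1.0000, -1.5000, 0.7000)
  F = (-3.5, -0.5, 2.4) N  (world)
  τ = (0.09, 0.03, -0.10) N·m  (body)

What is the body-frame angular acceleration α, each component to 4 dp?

gyro term ω×Iω = (-0.0105, -0.0350, -0.0600)
α = I⁻¹(τ − ω×Iω) = (1.0050, 0.4643, -0.2667)

α = (1.0050, 0.4643, -0.2667)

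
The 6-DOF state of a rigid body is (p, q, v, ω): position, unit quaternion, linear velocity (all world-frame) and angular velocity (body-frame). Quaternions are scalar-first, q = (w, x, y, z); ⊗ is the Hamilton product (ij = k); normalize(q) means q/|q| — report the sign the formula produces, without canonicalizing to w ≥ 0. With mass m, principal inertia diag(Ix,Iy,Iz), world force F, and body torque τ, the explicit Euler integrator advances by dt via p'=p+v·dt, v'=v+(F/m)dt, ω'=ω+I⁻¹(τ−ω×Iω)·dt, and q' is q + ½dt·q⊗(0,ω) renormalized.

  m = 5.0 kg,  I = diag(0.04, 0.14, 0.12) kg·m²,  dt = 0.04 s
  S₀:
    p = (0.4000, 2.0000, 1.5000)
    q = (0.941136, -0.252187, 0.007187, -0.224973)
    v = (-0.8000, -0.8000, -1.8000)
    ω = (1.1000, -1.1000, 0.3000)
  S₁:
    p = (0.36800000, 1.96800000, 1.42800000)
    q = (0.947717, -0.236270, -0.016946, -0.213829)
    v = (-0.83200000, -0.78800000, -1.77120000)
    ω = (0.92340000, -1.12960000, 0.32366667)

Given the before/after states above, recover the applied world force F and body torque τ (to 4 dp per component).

Δω = ω₁−ω₀ = (-0.17660000, -0.02960000, 0.02366667)
I·α + gyro = (-0.1700, -0.1300, -0.0500)
velocity change Δv = (-0.03200000, 0.01200000, 0.02880000)
F = m·Δv/dt = (-4.0000, 1.5000, 3.6000)

F = (-4.0000, 1.5000, 3.6000)
τ = (-0.1700, -0.1300, -0.0500)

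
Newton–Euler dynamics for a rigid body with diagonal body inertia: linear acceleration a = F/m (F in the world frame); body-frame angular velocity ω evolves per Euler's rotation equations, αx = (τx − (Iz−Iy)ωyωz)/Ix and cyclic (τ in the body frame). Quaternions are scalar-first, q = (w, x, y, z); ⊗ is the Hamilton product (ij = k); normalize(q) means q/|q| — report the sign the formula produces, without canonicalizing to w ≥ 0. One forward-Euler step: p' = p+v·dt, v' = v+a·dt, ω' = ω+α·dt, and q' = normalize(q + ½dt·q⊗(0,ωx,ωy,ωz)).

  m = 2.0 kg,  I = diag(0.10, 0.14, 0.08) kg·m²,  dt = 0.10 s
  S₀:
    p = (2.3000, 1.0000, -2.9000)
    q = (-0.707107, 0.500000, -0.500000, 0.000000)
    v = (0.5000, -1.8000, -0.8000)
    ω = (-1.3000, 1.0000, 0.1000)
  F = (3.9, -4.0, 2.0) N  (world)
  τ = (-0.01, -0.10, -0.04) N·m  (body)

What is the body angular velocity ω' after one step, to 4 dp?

ω' = (-1.3040, 0.9304, 0.1150)

precession coupling ω×(Iω) = (-0.0060, -0.0026, -0.0520)
(τ − ω×Iω)/I = (-0.0400, -0.6957, 0.1500)
new body rate ω' = (-1.3040, 0.9304, 0.1150)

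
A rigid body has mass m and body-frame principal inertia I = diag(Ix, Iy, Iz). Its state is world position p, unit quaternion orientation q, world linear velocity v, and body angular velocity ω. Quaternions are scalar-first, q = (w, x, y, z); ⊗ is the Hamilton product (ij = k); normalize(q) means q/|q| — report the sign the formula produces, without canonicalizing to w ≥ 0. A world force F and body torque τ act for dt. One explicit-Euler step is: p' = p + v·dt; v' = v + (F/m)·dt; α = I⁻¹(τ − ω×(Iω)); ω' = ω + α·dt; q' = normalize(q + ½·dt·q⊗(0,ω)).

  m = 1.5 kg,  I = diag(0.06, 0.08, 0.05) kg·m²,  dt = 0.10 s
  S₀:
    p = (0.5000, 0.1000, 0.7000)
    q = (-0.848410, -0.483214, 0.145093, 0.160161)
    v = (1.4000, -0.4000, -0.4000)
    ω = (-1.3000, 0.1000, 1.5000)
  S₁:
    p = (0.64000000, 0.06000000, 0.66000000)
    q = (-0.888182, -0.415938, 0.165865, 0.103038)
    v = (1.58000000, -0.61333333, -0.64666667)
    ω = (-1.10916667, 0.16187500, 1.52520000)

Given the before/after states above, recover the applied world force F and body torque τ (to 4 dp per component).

velocity change Δv = (0.18000000, -0.21333333, -0.24666667)
applied force F = (2.7000, -3.2000, -3.7000)
ω₁ − ω₀ = (0.19083333, 0.06187500, 0.02520000)
ω₀×(Iω₀) = (-0.0045, -0.0195, -0.0026)
τ = I·(Δω/dt) + ω₀×(Iω₀) = (0.1100, 0.0300, 0.0100)

F = (2.7000, -3.2000, -3.7000)
τ = (0.1100, 0.0300, 0.0100)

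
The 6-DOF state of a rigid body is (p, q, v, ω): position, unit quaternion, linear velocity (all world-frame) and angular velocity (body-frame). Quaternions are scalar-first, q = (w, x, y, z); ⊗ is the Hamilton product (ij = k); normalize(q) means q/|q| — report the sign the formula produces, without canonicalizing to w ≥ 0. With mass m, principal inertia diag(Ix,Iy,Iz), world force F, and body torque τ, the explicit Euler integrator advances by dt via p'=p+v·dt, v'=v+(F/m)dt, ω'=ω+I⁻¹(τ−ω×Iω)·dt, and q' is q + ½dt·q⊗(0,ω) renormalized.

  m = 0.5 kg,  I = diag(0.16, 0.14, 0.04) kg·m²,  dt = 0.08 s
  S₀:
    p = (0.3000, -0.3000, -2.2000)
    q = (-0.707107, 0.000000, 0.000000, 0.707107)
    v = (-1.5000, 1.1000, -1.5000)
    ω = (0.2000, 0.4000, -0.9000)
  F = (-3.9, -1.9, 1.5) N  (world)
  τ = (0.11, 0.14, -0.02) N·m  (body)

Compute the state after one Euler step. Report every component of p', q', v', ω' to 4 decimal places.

a = (-7.8000, -3.8000, 3.0000)
p' = p + v·dt = (0.1800, -0.2120, -2.3200)
v + (F/m)dt = (-2.1240, 0.7960, -1.2600)
angular accel α = (0.4625, 1.1543, -0.4600)
new body rate ω' = (0.2370, 0.4923, -0.9368)
q⊗(0,ω) = (0.6363963, -0.4242642, -0.1414214, 0.6363963)
q' = normalize(q + ½dt·q⊗(0,ω)) = (-0.6811, -0.0170, -0.0057, 0.7320)

p' = (0.1800, -0.2120, -2.3200)
q' = (-0.6811, -0.0170, -0.0057, 0.7320)
v' = (-2.1240, 0.7960, -1.2600)
ω' = (0.2370, 0.4923, -0.9368)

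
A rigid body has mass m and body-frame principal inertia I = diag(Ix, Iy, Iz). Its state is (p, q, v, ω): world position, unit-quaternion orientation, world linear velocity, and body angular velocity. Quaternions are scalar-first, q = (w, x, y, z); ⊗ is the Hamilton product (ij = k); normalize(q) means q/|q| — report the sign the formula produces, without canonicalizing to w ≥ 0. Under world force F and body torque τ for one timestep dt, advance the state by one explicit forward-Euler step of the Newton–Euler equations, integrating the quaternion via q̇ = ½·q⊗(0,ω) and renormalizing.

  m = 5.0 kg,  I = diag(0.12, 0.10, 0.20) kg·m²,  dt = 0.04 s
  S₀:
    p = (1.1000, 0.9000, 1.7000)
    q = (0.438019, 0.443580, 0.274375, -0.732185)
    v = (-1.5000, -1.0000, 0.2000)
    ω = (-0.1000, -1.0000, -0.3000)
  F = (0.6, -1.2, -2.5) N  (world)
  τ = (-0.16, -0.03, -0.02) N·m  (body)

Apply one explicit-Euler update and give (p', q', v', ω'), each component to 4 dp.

p' = (1.0400, 0.8600, 1.7080)
q' = (0.4399, 0.4263, 0.2697, -0.7430)
v' = (-1.4952, -1.0096, 0.1800)
ω' = (-0.1633, -1.0110, -0.3036)

ω×(Iω) gyroscopic = (0.0300, -0.0024, -0.0020)
(τ − ω×Iω)/I = (-1.5833, -0.2760, -0.0900)
ω' = ω + α·dt = (-0.1633, -1.0110, -0.3036)
q⊗(0,ω) = (0.0990775, -0.8582994, -0.2317265, -0.5475482)
q' = normalize(q + ½dt·q⊗(0,ω)) = (0.4399, 0.4263, 0.2697, -0.7430)
a = (0.1200, -0.2400, -0.5000)
p + v·dt = (1.0400, 0.8600, 1.7080)
v' = v + a·dt = (-1.4952, -1.0096, 0.1800)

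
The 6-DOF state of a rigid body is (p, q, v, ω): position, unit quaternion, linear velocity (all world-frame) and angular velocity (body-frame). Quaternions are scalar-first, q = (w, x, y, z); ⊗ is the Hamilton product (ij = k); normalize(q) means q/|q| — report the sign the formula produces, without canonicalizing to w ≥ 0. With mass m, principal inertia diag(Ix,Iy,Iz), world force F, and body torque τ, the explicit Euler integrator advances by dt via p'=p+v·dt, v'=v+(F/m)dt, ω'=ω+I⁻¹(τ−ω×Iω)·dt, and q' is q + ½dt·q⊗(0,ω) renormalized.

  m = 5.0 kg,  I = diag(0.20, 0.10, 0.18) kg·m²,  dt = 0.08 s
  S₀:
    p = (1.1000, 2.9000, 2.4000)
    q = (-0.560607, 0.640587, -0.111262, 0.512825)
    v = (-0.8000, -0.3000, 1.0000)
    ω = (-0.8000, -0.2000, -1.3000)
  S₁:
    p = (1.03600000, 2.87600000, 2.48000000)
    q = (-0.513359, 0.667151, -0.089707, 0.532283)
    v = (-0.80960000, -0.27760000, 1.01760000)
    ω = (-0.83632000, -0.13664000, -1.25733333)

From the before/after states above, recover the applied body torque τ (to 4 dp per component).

rate change Δω = (-0.03632000, 0.06336000, 0.04266667)
precession coupling = (0.0208, 0.0208, -0.0160)
τ = I·(Δω/dt) + ω₀×(Iω₀) = (-0.0700, 0.1000, 0.0800)

τ = (-0.0700, 0.1000, 0.0800)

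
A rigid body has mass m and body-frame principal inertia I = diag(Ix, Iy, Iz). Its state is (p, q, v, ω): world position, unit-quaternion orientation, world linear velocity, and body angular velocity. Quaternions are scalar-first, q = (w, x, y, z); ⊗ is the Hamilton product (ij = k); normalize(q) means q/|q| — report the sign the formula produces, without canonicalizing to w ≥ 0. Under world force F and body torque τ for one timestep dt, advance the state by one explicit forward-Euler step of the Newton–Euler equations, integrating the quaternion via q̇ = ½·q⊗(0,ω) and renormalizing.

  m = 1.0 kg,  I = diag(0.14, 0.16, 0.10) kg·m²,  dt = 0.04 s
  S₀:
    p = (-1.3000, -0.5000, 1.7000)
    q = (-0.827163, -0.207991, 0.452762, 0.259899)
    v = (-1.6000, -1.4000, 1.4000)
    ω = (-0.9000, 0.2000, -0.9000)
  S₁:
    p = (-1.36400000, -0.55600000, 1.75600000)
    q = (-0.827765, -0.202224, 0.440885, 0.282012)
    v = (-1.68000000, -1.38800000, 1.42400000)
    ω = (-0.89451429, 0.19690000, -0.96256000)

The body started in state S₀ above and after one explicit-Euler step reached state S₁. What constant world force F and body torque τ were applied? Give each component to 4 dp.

F = (-2.0000, 0.3000, 0.6000)
τ = (0.0300, 0.0200, -0.1600)

Δv = v₁−v₀ = (-0.08000000, 0.01200000, 0.02400000)
m·(v₁−v₀)/dt = (-2.0000, 0.3000, 0.6000)
ω₁ − ω₀ = (0.00548571, -0.00310000, -0.06256000)
applied torque τ = (0.0300, 0.0200, -0.1600)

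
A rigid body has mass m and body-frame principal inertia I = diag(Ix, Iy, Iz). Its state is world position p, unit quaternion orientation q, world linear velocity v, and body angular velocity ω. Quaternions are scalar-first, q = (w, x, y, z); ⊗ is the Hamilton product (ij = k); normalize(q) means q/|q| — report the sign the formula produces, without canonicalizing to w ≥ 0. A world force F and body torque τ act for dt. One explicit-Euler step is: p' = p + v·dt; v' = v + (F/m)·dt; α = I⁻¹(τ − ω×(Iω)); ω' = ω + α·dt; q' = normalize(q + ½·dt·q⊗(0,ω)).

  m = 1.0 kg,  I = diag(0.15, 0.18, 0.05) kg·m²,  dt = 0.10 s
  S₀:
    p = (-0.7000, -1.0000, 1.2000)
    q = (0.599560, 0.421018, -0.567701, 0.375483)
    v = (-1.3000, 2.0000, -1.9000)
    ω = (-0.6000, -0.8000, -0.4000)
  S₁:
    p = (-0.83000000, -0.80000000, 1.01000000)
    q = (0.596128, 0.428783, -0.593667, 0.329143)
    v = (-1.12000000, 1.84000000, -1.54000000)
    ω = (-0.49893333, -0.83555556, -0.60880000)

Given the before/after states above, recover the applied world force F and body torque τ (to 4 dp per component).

F = (1.8000, -1.6000, 3.6000)
τ = (0.1100, -0.0400, -0.0900)

Δv = v₁−v₀ = (0.18000000, -0.16000000, 0.36000000)
applied force F = (1.8000, -1.6000, 3.6000)
ω₁ − ω₀ = (0.10106667, -0.03555556, -0.20880000)
τ = I·(Δω/dt) + ω₀×(Iω₀) = (0.1100, -0.0400, -0.0900)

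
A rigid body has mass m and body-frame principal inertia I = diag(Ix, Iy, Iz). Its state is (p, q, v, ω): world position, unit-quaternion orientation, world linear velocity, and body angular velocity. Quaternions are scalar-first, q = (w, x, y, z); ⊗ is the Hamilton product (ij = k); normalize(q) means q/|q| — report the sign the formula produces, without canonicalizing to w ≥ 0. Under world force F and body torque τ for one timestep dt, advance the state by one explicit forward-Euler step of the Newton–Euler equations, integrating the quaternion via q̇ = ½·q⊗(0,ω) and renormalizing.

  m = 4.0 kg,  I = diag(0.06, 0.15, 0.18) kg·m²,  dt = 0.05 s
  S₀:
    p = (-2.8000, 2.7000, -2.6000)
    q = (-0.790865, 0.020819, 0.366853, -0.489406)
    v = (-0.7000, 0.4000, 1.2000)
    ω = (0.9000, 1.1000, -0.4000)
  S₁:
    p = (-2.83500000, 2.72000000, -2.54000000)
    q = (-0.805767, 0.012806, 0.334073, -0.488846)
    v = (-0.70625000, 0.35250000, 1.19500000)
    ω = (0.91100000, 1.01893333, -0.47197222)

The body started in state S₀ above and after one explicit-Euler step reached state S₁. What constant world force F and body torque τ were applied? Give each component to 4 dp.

F = (-0.5000, -3.8000, -0.4000)
τ = (0.0000, -0.2000, -0.1700)

v₁ − v₀ = (-0.00625000, -0.04750000, -0.00500000)
applied force F = (-0.5000, -3.8000, -0.4000)
ω₁ − ω₀ = (0.01100000, -0.08106667, -0.07197222)
I·α + gyro = (0.0000, -0.2000, -0.1700)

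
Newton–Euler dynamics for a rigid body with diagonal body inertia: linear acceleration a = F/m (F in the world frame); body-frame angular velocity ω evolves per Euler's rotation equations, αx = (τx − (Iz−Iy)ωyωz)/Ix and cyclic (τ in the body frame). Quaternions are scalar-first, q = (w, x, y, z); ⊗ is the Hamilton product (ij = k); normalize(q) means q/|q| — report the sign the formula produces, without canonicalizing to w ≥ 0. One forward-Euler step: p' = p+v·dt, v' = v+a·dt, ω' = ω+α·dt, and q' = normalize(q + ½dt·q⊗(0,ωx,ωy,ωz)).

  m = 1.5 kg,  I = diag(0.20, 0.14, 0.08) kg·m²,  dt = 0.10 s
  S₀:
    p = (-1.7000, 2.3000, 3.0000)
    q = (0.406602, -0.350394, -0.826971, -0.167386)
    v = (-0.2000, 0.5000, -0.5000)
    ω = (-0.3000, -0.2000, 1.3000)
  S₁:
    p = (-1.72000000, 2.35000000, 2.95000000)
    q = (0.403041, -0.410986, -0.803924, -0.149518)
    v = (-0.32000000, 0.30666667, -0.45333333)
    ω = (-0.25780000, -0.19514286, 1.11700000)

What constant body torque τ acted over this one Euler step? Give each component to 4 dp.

rate change Δω = (0.04220000, 0.00485714, -0.18300000)
precession coupling = (0.0156, -0.0468, -0.0036)
applied torque τ = (0.1000, -0.0400, -0.1500)

τ = (0.1000, -0.0400, -0.1500)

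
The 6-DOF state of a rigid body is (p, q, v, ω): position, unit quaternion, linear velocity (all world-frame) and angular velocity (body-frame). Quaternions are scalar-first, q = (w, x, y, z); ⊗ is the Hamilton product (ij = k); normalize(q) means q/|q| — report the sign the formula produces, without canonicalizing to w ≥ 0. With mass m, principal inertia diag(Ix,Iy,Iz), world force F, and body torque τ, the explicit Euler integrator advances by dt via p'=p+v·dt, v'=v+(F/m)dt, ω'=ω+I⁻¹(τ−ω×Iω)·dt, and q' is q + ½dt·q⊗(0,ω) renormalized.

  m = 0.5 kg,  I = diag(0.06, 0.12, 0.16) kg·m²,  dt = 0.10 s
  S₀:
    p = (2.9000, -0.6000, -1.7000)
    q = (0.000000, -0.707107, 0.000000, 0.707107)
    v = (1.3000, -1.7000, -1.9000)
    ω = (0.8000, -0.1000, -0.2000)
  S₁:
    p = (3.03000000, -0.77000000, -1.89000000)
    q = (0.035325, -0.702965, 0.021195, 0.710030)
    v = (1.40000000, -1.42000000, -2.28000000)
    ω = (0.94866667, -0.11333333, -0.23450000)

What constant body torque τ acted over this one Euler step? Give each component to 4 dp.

ω₁ − ω₀ = (0.14866667, -0.01333333, -0.03450000)
applied torque τ = (0.0900, 0.0000, -0.0600)

τ = (0.0900, 0.0000, -0.0600)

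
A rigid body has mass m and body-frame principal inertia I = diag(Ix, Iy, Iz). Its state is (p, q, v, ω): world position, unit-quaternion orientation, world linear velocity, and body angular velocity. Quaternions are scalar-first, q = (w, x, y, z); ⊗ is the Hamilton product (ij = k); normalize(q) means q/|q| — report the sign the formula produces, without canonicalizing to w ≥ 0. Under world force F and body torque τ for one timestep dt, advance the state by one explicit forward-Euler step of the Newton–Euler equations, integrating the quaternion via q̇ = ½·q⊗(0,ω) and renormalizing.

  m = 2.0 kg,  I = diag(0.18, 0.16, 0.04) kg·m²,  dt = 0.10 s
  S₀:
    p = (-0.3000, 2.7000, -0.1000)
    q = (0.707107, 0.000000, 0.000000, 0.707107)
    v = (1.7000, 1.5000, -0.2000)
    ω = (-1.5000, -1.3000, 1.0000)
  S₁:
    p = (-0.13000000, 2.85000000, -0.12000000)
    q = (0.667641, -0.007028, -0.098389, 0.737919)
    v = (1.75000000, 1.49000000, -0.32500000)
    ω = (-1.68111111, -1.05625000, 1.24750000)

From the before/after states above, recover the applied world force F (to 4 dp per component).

Δv = v₁−v₀ = (0.05000000, -0.01000000, -0.12500000)
F = m·Δv/dt = (1.0000, -0.2000, -2.5000)

F = (1.0000, -0.2000, -2.5000)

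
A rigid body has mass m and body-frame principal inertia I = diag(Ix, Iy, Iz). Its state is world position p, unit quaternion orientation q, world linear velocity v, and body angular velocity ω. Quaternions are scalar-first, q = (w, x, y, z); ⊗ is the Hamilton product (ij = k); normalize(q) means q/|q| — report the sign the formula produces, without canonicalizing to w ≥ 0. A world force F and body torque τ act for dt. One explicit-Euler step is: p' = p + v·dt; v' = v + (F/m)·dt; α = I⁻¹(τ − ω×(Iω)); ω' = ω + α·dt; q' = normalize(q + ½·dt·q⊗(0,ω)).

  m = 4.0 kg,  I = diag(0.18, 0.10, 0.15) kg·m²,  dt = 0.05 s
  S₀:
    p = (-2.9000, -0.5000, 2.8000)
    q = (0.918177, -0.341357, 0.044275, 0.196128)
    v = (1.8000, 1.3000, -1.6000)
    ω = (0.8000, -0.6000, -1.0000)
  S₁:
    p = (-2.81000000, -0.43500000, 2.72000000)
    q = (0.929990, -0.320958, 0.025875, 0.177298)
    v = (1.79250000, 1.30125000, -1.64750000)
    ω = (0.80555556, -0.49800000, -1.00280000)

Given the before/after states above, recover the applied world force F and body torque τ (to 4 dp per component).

Δω = ω₁−ω₀ = (0.00555556, 0.10200000, -0.00280000)
ω₀×(Iω₀) = (0.0300, -0.0240, 0.0384)
τ = I·(Δω/dt) + ω₀×(Iω₀) = (0.0500, 0.1800, 0.0300)
v₁ − v₀ = (-0.00750000, 0.00125000, -0.04750000)
m·(v₁−v₀)/dt = (-0.6000, 0.1000, -3.8000)

F = (-0.6000, 0.1000, -3.8000)
τ = (0.0500, 0.1800, 0.0300)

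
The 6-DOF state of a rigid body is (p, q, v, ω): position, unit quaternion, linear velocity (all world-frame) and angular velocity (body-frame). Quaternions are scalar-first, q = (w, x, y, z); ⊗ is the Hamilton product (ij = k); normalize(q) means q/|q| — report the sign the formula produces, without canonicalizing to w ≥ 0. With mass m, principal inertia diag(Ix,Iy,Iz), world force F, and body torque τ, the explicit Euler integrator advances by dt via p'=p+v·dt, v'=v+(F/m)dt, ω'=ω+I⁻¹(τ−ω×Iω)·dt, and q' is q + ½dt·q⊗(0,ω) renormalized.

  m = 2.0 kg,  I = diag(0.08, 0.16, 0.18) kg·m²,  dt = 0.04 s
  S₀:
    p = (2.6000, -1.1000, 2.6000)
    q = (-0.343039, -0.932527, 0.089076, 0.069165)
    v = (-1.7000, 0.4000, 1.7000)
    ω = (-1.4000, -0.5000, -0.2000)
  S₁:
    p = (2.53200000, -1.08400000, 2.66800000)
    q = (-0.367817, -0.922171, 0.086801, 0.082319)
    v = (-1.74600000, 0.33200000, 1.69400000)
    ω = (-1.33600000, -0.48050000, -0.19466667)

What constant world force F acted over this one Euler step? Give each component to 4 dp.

F = (-2.3000, -3.4000, -0.3000)

velocity change Δv = (-0.04600000, -0.06800000, -0.00600000)
m·(v₁−v₀)/dt = (-2.3000, -3.4000, -0.3000)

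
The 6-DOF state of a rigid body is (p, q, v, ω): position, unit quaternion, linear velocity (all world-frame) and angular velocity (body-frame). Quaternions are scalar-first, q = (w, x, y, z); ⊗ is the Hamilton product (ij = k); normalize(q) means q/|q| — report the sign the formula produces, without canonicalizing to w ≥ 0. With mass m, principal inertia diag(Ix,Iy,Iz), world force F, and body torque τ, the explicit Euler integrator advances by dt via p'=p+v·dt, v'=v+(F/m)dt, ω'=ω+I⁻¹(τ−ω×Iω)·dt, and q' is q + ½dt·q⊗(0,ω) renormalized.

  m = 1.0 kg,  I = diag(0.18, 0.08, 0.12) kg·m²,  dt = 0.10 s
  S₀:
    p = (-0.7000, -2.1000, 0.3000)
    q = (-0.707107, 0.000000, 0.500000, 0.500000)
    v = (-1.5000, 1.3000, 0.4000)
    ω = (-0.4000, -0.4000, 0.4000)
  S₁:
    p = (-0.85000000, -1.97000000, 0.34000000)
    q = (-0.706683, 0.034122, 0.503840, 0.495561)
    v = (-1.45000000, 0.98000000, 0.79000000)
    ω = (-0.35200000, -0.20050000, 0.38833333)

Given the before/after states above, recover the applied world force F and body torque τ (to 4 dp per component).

velocity change Δv = (0.05000000, -0.32000000, 0.39000000)
F = m·Δv/dt = (0.5000, -3.2000, 3.9000)
rate change Δω = (0.04800000, 0.19950000, -0.01166667)
ω₀×(Iω₀) = (-0.0064, -0.0096, -0.0160)
applied torque τ = (0.0800, 0.1500, -0.0300)

F = (0.5000, -3.2000, 3.9000)
τ = (0.0800, 0.1500, -0.0300)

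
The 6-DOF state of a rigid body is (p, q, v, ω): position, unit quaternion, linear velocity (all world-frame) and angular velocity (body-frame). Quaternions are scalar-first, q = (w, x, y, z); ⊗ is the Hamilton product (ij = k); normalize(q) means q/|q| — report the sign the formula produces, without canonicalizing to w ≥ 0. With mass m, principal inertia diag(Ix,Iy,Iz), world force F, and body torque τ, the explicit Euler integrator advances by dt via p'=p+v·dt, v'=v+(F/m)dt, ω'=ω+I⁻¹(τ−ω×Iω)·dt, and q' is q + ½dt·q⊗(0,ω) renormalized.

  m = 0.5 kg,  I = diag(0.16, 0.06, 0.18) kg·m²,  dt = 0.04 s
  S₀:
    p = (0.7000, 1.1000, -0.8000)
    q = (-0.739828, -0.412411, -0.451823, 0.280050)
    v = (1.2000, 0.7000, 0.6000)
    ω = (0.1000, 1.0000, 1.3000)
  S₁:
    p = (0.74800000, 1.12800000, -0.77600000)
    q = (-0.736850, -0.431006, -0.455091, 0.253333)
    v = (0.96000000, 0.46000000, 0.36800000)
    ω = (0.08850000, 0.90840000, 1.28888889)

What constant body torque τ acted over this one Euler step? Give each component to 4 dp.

ω₁ − ω₀ = (-0.01150000, -0.09160000, -0.01111111)
ω₀×(Iω₀) = (0.1560, -0.0026, -0.0100)
τ = I·(Δω/dt) + ω₀×(Iω₀) = (0.1100, -0.1400, -0.0600)

τ = (0.1100, -0.1400, -0.0600)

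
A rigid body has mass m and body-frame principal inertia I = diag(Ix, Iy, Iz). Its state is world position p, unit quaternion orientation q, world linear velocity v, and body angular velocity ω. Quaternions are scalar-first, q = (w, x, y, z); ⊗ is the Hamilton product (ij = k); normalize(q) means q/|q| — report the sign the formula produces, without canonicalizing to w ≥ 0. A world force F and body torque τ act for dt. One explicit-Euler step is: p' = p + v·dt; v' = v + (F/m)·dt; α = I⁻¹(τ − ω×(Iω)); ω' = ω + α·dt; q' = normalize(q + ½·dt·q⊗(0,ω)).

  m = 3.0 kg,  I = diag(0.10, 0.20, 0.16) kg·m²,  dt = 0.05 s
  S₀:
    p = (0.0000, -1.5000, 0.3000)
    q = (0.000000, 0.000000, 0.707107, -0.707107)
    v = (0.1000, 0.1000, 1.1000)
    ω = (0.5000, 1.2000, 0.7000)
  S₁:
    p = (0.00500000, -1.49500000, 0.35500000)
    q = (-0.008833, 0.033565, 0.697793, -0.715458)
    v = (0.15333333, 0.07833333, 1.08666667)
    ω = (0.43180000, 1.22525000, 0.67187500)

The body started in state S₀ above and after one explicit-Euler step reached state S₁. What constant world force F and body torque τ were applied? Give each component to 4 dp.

v₁ − v₀ = (0.05333333, -0.02166667, -0.01333333)
m·(v₁−v₀)/dt = (3.2000, -1.3000, -0.8000)
Δω = ω₁−ω₀ = (-0.06820000, 0.02525000, -0.02812500)
applied torque τ = (-0.1700, 0.0800, -0.0300)

F = (3.2000, -1.3000, -0.8000)
τ = (-0.1700, 0.0800, -0.0300)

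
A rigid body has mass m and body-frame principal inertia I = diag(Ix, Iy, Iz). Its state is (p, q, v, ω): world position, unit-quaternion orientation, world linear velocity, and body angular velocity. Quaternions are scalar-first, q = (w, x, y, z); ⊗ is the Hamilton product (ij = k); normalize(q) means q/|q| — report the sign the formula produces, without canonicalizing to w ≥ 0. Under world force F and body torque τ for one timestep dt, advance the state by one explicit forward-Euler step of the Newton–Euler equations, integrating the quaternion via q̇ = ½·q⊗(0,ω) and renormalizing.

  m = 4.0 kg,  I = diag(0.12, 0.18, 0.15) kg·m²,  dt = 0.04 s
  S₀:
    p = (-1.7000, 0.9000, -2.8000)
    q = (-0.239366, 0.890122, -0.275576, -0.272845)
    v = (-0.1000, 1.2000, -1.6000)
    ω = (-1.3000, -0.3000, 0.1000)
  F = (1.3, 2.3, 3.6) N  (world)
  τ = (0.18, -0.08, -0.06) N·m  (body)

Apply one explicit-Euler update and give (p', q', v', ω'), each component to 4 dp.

p + v·dt = (-1.7040, 0.9480, -2.8640)
new velocity v' = (-0.0870, 1.2230, -1.5640)
α = I⁻¹(τ − ω×Iω) = (1.4925, -0.4661, -0.5560)
ω + α·dt = (-1.2403, -0.3186, 0.0778)
q⊗(0,ω) = (1.1017703, 0.2017647, 0.3374961, -0.6492220)
updated quaternion q' = (-0.2173, 0.8938, -0.2687, -0.2857)

p' = (-1.7040, 0.9480, -2.8640)
q' = (-0.2173, 0.8938, -0.2687, -0.2857)
v' = (-0.0870, 1.2230, -1.5640)
ω' = (-1.2403, -0.3186, 0.0778)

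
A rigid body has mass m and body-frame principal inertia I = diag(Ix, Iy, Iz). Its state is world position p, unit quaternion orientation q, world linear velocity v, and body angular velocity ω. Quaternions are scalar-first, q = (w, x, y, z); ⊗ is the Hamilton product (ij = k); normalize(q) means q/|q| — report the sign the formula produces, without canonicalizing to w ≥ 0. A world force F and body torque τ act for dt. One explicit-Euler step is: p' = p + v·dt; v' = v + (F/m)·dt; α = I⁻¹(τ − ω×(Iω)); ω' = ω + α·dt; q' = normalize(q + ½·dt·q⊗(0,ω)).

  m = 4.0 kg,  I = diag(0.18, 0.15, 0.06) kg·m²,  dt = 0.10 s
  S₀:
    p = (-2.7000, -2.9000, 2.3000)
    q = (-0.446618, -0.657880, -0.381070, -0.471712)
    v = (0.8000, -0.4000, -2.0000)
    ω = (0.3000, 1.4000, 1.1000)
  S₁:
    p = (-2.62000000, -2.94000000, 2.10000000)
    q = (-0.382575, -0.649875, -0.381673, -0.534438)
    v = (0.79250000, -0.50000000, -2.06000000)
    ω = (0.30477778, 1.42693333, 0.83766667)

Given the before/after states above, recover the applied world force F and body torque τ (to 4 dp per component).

rate change Δω = (0.00477778, 0.02693333, -0.26233333)
τ = I·(Δω/dt) + ω₀×(Iω₀) = (-0.1300, 0.0800, -0.1700)
v₁ − v₀ = (-0.00750000, -0.10000000, -0.06000000)
m·(v₁−v₀)/dt = (-0.3000, -4.0000, -2.4000)

F = (-0.3000, -4.0000, -2.4000)
τ = (-0.1300, 0.0800, -0.1700)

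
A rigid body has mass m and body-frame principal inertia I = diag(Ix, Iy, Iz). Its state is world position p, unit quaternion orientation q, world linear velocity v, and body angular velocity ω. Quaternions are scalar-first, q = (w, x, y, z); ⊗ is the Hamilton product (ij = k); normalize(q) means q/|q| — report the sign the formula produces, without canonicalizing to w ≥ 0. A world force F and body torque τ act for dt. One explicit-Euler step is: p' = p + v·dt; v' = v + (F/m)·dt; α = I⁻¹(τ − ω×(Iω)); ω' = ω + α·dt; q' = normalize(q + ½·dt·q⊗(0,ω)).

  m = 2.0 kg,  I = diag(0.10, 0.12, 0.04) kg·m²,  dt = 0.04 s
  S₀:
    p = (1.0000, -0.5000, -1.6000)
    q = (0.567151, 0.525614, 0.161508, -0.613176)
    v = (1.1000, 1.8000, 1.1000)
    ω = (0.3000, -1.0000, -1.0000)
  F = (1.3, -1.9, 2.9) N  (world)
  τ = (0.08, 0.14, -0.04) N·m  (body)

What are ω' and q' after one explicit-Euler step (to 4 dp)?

ω×(Iω) gyroscopic = (-0.0800, -0.0180, -0.0060)
(τ − ω×Iω)/I = (1.6000, 1.3167, -0.8500)
ω + α·dt = (0.3640, -0.9473, -1.0340)
2q̇ = q⊗(0,ω) = (-0.6093522, -0.6045387, -0.2254898, -1.1412174)
q' = normalize(q + ½dt·q⊗(0,ω)) = (0.5547, 0.5133, 0.1569, -0.6357)

ω' = (0.3640, -0.9473, -1.0340)
q' = (0.5547, 0.5133, 0.1569, -0.6357)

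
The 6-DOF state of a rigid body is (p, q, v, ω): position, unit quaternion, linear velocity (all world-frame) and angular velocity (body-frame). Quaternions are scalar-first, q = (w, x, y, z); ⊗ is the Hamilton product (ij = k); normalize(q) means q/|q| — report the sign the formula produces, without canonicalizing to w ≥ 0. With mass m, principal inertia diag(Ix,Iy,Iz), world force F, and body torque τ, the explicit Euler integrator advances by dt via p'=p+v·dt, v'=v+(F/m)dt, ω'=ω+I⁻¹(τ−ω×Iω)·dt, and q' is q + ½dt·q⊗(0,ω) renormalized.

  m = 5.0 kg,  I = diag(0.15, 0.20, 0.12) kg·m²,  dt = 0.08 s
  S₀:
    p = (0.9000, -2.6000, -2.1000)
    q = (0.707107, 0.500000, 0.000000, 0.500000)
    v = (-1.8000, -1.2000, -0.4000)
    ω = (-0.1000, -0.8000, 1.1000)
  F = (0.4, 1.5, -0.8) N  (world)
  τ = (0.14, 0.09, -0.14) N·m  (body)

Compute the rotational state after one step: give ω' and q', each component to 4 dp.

ω' = (-0.0629, -0.7627, 1.0040)
q' = (0.6861, 0.5124, -0.0466, 0.5143)

angular accel α = (0.4640, 0.4665, -1.2000)
ω + α·dt = (-0.0629, -0.7627, 1.0040)
Hamilton product q⊗(0,ω) = (-0.5000000, 0.3292893, -1.1656856, 0.3778177)
q + ½dt·q⊗(0,ω), renormalized = (0.6861, 0.5124, -0.0466, 0.5143)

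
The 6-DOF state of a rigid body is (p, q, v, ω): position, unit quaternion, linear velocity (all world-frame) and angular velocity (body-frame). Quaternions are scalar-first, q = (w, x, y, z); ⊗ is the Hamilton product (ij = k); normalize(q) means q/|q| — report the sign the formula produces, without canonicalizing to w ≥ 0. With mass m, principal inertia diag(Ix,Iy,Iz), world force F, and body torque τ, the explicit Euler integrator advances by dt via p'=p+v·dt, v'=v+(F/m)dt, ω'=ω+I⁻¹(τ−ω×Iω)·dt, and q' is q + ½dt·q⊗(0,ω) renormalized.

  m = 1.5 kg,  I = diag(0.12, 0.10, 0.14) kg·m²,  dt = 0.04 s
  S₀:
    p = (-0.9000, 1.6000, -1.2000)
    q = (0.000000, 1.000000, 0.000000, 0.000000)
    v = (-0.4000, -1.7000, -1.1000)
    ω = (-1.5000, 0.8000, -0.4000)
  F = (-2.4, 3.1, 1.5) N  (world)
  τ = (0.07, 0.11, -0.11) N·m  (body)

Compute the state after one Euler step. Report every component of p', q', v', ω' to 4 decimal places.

p + v·dt = (-0.9160, 1.5320, -1.2440)
v + (F/m)dt = (-0.4640, -1.6173, -1.0600)
(τ − ω×Iω)/I = (0.6900, 1.2200, -0.9571)
new body rate ω' = (-1.4724, 0.8488, -0.4383)
q⊗(0,ω) = (1.5000000, 0.0000000, 0.4000000, 0.8000000)
updated quaternion q' = (0.0300, 0.9994, 0.0080, 0.0160)

p' = (-0.9160, 1.5320, -1.2440)
q' = (0.0300, 0.9994, 0.0080, 0.0160)
v' = (-0.4640, -1.6173, -1.0600)
ω' = (-1.4724, 0.8488, -0.4383)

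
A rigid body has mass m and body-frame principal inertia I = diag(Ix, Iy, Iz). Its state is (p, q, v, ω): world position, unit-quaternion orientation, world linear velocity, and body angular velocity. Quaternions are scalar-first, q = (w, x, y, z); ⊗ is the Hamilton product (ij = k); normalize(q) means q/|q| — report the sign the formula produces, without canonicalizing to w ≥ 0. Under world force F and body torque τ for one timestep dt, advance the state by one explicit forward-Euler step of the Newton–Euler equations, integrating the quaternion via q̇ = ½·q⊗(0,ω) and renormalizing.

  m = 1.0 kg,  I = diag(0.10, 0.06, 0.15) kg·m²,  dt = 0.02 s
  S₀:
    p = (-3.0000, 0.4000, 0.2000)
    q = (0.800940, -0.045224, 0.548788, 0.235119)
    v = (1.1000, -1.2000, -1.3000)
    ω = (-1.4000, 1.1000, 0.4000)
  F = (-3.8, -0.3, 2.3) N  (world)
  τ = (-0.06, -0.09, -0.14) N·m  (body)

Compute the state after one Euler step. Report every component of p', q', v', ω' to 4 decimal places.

p' = p + v·dt = (-2.9780, 0.3760, 0.1740)
v' = v + a·dt = (1.0240, -1.2060, -1.2540)
ω×(Iω) gyroscopic = (0.0396, 0.0280, 0.0616)
angular accel α = (-0.9960, -1.9667, -1.3440)
ω' = ω + α·dt = (-1.4199, 1.0607, 0.3731)
q⊗(0,ω) = (-0.7610280, -1.1604317, 0.5699570, 1.0389328)
q' = normalize(q + ½dt·q⊗(0,ω)) = (0.7932, -0.0568, 0.5544, 0.2455)

p' = (-2.9780, 0.3760, 0.1740)
q' = (0.7932, -0.0568, 0.5544, 0.2455)
v' = (1.0240, -1.2060, -1.2540)
ω' = (-1.4199, 1.0607, 0.3731)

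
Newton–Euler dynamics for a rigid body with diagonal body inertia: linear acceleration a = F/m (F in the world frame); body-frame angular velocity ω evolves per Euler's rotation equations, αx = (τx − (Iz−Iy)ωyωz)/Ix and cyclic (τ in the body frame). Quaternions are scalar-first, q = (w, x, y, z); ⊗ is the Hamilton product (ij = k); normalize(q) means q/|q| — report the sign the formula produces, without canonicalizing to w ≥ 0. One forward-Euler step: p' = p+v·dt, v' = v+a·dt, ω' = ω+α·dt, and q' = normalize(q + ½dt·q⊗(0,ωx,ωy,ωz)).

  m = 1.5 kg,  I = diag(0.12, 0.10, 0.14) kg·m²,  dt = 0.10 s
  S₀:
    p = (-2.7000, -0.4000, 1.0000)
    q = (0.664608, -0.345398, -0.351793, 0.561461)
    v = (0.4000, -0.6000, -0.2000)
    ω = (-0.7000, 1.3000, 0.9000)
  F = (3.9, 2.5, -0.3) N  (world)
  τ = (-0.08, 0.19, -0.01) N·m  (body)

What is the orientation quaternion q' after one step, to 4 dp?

q' = (0.6477, -0.4194, -0.3115, 0.5545)

Hamilton product q⊗(0,ω) = (-0.2897626, -1.5117386, 0.7818259, -0.0971253)
updated quaternion q' = (0.6477, -0.4194, -0.3115, 0.5545)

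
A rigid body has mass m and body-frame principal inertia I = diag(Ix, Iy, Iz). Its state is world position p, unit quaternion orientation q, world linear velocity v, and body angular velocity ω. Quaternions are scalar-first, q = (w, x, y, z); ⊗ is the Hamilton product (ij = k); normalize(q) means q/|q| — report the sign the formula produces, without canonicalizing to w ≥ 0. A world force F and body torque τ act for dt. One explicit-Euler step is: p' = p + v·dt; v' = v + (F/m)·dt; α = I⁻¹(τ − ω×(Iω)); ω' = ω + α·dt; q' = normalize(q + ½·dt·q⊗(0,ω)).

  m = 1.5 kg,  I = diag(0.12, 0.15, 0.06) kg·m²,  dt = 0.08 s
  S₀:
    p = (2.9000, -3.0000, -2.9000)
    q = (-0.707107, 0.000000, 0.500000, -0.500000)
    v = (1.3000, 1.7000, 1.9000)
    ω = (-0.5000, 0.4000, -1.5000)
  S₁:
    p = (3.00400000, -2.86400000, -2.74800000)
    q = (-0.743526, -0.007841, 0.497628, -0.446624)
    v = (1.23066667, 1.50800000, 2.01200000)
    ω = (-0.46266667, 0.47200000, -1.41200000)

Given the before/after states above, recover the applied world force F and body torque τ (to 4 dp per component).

F = (-1.3000, -3.6000, 2.1000)
τ = (0.1100, 0.1800, 0.0600)

Δω = ω₁−ω₀ = (0.03733333, 0.07200000, 0.08800000)
gyro term ω₀×Iω₀ = (0.0540, 0.0450, -0.0060)
applied torque τ = (0.1100, 0.1800, 0.0600)
v₁ − v₀ = (-0.06933333, -0.19200000, 0.11200000)
applied force F = (-1.3000, -3.6000, 2.1000)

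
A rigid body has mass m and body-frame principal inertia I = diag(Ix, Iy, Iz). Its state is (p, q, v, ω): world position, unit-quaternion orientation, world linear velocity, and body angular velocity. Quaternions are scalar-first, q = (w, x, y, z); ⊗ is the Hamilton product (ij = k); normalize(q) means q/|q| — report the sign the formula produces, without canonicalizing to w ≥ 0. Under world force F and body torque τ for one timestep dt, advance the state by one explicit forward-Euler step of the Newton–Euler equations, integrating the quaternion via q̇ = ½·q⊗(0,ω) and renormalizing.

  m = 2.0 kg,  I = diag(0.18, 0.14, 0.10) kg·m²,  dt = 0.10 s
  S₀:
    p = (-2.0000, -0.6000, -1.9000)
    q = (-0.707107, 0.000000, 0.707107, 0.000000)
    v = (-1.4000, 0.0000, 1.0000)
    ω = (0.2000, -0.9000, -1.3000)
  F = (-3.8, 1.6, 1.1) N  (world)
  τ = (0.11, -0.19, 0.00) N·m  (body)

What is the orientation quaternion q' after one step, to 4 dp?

q' = (-0.6732, -0.0529, 0.7366, 0.0388)

q⊗(0,ω) = (0.6363963, -1.0606605, 0.6363963, 0.7778177)
updated quaternion q' = (-0.6732, -0.0529, 0.7366, 0.0388)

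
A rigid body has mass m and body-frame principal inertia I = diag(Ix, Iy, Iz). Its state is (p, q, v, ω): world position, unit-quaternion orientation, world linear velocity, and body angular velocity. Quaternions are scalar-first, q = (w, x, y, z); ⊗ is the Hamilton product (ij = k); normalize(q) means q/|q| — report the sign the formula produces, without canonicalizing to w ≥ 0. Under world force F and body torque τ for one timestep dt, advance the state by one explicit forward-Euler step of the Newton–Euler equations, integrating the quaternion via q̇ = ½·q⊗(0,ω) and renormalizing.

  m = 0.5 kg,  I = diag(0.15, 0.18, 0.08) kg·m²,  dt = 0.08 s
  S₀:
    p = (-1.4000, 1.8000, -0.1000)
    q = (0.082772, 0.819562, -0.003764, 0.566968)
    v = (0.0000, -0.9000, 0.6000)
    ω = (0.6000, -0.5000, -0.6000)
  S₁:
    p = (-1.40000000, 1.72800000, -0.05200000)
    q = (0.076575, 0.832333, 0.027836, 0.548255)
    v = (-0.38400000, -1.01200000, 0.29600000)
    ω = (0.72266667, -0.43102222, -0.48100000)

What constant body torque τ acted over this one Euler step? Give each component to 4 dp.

rate change Δω = (0.12266667, 0.06897778, 0.11900000)
applied torque τ = (0.2000, 0.1300, 0.1100)

τ = (0.2000, 0.1300, 0.1100)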